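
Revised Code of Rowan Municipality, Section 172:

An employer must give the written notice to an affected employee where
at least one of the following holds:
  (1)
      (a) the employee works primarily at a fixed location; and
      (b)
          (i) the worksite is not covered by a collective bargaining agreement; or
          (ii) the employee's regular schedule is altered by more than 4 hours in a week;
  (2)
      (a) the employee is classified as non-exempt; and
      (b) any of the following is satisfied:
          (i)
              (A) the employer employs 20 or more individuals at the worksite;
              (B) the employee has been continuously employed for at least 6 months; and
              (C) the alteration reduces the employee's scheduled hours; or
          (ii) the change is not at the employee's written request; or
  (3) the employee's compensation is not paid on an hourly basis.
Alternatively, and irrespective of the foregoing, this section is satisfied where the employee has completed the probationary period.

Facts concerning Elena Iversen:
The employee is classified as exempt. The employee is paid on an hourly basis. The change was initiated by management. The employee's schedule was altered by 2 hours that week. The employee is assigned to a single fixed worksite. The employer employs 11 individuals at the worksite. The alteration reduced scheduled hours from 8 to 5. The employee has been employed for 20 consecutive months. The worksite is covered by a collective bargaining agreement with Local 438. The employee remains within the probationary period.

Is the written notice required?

(a) fixed location — met.
(i) no CBA — not met.
(ii) schedule shift > 4h — fails.
(b): F OR F → false.
So (1) is not satisfied (T AND F).
(a) non-exempt — fails.
(A) ≥ 20 at site — fails.
(B) tenure ≥ 6 mo. — met.
(C) hours reduced — satisfied.
So (i) is not satisfied (F AND T AND T).
(ii) not employee-requested — holds.
(b): F OR T → true.
(2): F AND T → false.
(3) not (hourly-paid) — not satisfied.
Overall: F OR F OR F → false.
Exception (past probation) — not satisfied.
Result: main false OR exception false → false.

No — not required.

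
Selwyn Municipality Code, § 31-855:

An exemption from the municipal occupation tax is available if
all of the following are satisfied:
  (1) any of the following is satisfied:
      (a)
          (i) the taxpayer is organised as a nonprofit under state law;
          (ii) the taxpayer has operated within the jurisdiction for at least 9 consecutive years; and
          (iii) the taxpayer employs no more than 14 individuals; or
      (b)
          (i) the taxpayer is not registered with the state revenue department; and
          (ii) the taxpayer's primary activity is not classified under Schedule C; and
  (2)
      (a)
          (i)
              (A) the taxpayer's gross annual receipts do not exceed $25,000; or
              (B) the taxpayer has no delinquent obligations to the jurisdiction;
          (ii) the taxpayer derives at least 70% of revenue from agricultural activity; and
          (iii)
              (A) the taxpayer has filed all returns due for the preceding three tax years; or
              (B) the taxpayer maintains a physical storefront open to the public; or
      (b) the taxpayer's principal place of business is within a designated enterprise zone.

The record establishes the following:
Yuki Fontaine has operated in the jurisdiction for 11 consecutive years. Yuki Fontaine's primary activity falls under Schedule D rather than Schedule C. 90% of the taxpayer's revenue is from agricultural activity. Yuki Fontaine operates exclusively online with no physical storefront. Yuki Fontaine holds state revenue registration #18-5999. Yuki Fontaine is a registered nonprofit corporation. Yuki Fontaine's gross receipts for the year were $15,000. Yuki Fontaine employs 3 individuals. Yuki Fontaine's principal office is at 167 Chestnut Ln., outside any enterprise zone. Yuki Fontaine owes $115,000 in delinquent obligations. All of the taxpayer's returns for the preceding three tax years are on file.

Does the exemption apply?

(i) nonprofit — satisfied.
(ii) ≥ 9 yrs in jurisdiction — holds.
(iii) ≤ 14 employees — satisfied.
So (a) is satisfied (T AND T AND T).
(i) not (state-registered) — fails.
(ii) not (Schedule C activity) — satisfied.
So (b) is not satisfied (F AND T).
(1): T OR F → true.
(A) receipts ≤ $25,000 — satisfied.
(B) no delinquency — not met.
So (i) is satisfied (T OR F).
(ii) ≥70% agricultural — holds.
(A) returns current — satisfied.
(B) has storefront — not satisfied.
So (iii) is satisfied (T OR F).
So (a) is satisfied (T AND T AND T).
(b) in enterprise zone — fails.
So (2) is satisfied (T OR F).
So Overall is satisfied (T AND T).

Yes — exempt.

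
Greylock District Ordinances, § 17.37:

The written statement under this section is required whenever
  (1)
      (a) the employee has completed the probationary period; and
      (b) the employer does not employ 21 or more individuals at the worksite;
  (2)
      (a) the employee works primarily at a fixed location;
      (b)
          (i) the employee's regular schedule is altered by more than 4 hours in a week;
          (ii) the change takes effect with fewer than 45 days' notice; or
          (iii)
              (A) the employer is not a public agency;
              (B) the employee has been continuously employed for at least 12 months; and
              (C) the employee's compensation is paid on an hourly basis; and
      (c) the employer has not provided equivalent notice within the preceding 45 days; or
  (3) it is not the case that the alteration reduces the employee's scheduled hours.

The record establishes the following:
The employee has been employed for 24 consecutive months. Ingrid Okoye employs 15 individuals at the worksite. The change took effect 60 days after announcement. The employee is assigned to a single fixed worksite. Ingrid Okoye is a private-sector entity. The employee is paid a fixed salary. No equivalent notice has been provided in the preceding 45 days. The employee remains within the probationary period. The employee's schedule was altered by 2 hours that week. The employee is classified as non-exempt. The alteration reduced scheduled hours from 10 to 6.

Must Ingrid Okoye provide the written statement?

(a) past probation — not satisfied.
(b) not (≥ 21 at site) — satisfied.
So (1) is not satisfied (F AND T).
(a) fixed location — satisfied.
(i) schedule shift > 4h — not satisfied.
(ii) < 45 days' notice — not met.
(A) not (public agency) — holds.
(B) tenure ≥ 12 mo. — satisfied.
(C) hourly-paid — not met.
So (iii) is not satisfied (T AND T AND F).
(b) = F OR F OR F = false.
(c) no recent notice — satisfied.
So (2) is not satisfied (T AND F AND T).
(3) not (hours reduced) — fails.
Overall = F OR F OR F = false.

No — not required.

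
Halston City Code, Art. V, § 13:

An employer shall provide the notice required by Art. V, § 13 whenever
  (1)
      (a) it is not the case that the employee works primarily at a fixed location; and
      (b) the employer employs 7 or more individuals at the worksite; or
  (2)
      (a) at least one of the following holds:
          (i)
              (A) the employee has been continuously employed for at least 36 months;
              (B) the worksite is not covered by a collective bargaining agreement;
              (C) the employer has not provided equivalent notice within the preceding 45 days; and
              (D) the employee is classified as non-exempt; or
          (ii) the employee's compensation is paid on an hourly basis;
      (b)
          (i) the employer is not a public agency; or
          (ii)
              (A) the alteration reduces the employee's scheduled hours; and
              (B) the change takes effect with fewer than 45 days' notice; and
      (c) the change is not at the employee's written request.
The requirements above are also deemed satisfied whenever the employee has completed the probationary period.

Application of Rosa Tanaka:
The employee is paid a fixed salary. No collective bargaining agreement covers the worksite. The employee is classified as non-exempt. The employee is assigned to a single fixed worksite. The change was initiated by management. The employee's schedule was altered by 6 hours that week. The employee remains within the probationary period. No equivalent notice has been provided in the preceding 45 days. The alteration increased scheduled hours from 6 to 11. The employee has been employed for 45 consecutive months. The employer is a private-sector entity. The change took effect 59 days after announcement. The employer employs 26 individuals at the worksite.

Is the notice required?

Yes — required.

(a) not (fixed location) — not satisfied.
(b) ≥ 7 at site — met.
(1): F AND T → false.
(A) tenure ≥ 36 mo. — met.
(B) no CBA — met.
(C) no recent notice — holds.
(D) non-exempt — met.
So (i) is satisfied (T AND T AND T AND T).
(ii) hourly-paid — not satisfied.
(a) = T OR F = true.
(i) not (public agency) — met.
(A) hours reduced — not met.
(B) < 45 days' notice — not met.
So (ii) is not satisfied (F AND F).
(b): T OR F → true.
(c) not employee-requested — met.
So (2) is satisfied (T AND T AND T).
Overall: F OR T → true.
Exception (past probation) — not satisfied.
Result: main true OR exception false → true.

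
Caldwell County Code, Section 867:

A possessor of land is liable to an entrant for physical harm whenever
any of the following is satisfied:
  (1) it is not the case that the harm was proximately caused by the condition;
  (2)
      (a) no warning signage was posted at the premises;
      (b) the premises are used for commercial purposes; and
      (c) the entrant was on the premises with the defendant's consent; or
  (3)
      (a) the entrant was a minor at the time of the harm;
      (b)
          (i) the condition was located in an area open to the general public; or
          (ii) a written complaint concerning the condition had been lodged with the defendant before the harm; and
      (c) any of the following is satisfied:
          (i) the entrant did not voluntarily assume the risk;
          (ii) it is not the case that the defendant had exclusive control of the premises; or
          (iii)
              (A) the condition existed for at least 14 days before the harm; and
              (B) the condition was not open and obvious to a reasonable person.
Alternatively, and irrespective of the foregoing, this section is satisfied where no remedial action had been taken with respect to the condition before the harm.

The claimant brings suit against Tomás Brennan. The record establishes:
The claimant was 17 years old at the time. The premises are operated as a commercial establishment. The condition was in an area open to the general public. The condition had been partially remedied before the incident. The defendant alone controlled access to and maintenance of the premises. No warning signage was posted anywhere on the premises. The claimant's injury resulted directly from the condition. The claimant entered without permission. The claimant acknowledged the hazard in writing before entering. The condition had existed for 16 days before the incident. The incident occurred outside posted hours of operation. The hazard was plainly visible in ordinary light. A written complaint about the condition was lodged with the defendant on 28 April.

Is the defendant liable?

No — not liable.

(1) not (proximate cause) — not met.
(a) no signage posted — met.
(b) commercial use — satisfied.
(c) consent to enter — fails.
So (2) is not satisfied (T AND T AND F).
(a) entrant a minor — holds.
(i) public area — holds.
(ii) complaint lodged — satisfied.
So (b) is satisfied (T OR T).
(i) no assumed risk — not met.
(ii) not (exclusive control) — not satisfied.
(A) condition ≥14 days old — satisfied.
(B) not open/obvious — not met.
(iii): T AND F → false.
So (c) is not satisfied (F OR F OR F).
(3) = T AND T AND F = false.
So Overall is not satisfied (F OR F OR F).
Exception (no remedial action) — not satisfied.
Result: main false OR exception false → false.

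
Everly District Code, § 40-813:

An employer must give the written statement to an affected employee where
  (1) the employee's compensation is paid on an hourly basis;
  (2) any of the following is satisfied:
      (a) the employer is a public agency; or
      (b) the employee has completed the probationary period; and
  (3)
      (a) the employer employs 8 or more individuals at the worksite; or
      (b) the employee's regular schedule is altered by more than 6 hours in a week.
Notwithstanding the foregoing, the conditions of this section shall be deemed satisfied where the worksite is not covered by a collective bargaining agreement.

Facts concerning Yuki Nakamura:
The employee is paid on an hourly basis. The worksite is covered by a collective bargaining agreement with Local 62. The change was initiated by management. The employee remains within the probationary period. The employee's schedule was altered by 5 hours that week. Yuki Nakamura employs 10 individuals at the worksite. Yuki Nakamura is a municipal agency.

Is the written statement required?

Yes — required.

(1) hourly-paid — holds.
(a) public agency — holds.
(b) past probation — fails.
(2) = T OR F = true.
(a) ≥ 8 at site — satisfied.
(b) schedule shift > 6h — fails.
So (3) is satisfied (T OR F).
Overall = T AND T AND T = true.
Exception (no CBA) — not satisfied.
Result: main true OR exception false → true.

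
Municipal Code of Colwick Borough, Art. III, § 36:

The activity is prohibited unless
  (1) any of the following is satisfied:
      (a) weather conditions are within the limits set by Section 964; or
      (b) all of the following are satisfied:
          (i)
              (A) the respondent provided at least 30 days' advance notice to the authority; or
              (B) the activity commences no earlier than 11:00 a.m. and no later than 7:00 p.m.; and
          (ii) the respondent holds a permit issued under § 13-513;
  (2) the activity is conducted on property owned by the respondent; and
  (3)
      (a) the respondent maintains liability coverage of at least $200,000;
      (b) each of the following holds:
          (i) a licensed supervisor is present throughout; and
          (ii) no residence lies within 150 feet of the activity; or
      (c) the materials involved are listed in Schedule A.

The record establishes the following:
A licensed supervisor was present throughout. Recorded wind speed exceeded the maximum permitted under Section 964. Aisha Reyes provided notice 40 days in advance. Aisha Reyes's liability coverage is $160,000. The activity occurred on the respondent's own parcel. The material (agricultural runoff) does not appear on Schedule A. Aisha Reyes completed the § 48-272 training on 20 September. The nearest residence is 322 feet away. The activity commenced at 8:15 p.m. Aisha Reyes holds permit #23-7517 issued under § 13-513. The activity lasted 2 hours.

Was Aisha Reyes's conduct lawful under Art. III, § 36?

(a) weather ok — not met.
(A) ≥30 days' notice — holds.
(B) start within hours — not satisfied.
(i): T OR F → true.
(ii) holds permit — met.
(b): T AND T → true.
(1) = F OR T = true.
(2) own property — met.
(a) coverage ≥ $200,000 — not satisfied.
(i) supervisor present — satisfied.
(ii) no residence in 150 ft — holds.
(b) = T AND T = true.
(c) Schedule A material — not met.
(3) = F OR T OR F = true.
Overall = T AND T AND T = true.

Yes — lawful.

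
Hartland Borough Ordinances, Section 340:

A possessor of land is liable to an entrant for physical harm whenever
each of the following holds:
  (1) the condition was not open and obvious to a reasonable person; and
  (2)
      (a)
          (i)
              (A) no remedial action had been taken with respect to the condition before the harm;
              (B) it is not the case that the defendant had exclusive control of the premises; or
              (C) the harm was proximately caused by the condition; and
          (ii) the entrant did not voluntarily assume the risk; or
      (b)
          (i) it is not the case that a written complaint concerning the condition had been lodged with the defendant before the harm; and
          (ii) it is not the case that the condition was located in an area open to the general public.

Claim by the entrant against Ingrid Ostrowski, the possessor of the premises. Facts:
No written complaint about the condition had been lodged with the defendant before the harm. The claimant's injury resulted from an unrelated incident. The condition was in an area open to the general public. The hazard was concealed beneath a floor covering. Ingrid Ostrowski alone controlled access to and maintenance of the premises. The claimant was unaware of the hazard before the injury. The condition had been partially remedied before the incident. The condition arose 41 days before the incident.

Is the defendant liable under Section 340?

(1) not open/obvious — satisfied.
(A) no remedial action — not met.
(B) not (exclusive control) — not satisfied.
(C) proximate cause — fails.
So (i) is not satisfied (F OR F OR F).
(ii) no assumed risk — satisfied.
(a) = F AND T = false.
(i) not (complaint lodged) — satisfied.
(ii) not (public area) — fails.
(b): T AND F → false.
(2) = F OR F = false.
Overall: T AND F → false.

No — not liable.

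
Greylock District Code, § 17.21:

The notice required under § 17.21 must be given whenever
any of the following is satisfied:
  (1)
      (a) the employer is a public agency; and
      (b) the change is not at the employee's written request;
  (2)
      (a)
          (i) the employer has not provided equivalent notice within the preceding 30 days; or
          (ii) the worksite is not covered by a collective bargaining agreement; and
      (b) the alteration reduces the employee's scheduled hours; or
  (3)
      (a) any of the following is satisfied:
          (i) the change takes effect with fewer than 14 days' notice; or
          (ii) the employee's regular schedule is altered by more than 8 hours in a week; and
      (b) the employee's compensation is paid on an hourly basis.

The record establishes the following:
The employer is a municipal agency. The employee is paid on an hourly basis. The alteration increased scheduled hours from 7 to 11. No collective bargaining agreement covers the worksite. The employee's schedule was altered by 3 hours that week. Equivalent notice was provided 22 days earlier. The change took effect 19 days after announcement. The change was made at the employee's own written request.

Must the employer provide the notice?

No — not required.

(a) public agency — satisfied.
(b) not employee-requested — fails.
(1) = T AND F = false.
(i) no recent notice — fails.
(ii) no CBA — satisfied.
(a): F OR T → true.
(b) hours reduced — fails.
(2) = T AND F = false.
(i) < 14 days' notice — fails.
(ii) schedule shift > 8h — not satisfied.
(a) = F OR F = false.
(b) hourly-paid — met.
So (3) is not satisfied (F AND T).
So Overall is not satisfied (F OR F OR F).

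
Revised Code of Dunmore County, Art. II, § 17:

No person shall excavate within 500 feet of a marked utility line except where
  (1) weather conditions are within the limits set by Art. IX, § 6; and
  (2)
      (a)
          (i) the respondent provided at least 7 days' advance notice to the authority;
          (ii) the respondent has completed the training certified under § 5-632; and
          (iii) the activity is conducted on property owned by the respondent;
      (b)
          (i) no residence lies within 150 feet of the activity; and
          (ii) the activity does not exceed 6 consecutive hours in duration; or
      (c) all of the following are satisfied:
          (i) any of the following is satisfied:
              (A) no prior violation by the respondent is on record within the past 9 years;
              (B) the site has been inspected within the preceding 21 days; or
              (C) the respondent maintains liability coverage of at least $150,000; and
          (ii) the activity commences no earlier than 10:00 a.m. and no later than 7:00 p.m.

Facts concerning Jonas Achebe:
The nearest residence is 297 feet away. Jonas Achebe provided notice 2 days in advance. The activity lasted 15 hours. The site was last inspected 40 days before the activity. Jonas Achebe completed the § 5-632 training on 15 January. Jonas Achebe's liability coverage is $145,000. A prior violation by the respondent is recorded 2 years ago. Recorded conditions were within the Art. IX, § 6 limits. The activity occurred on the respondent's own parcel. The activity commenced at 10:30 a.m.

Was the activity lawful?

(1) weather ok — holds.
(i) ≥7 days' notice — not satisfied.
(ii) training certified — holds.
(iii) own property — met.
So (a) is not satisfied (F AND T AND T).
(i) no residence in 150 ft — met.
(ii) ≤ 6 hrs duration — not met.
(b): T AND F → false.
(A) no prior violation — not satisfied.
(B) site inspected — not satisfied.
(C) coverage ≥ $150,000 — not met.
So (i) is not satisfied (F OR F OR F).
(ii) start within hours — met.
(c) = F AND T = false.
(2) = F OR F OR F = false.
Overall = T AND F = false.

No — unlawful.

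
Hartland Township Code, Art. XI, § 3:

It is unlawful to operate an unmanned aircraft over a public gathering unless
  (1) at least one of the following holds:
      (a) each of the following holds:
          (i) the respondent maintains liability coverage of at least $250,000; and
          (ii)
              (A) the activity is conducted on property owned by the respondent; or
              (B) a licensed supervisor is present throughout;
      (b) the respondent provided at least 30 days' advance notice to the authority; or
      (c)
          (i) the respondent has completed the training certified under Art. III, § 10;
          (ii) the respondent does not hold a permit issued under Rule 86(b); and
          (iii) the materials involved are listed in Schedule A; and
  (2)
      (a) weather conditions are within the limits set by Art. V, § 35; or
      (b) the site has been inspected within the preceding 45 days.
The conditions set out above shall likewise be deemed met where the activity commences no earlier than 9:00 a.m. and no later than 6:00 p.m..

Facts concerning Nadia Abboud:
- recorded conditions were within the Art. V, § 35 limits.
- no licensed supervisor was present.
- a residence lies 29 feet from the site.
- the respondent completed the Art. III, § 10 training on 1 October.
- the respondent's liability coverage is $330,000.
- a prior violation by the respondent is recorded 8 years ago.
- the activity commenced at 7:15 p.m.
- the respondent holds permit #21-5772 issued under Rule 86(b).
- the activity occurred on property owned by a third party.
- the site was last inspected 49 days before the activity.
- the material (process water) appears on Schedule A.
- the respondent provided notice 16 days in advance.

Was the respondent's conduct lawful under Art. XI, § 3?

No — unlawful.

(i) coverage ≥ $250,000 — holds.
(A) own property — fails.
(B) supervisor present — not met.
(ii): F OR F → false.
(a): T AND F → false.
(b) ≥30 days' notice — not met.
(i) training certified — met.
(ii) not (holds permit) — not satisfied.
(iii) Schedule A material — satisfied.
So (c) is not satisfied (T AND F AND T).
(1): F OR F OR F → false.
(a) weather ok — met.
(b) site inspected — not satisfied.
(2): T OR F → true.
Overall: F AND T → false.
Exception (start within hours) — not satisfied.
Result: main false OR exception false → false.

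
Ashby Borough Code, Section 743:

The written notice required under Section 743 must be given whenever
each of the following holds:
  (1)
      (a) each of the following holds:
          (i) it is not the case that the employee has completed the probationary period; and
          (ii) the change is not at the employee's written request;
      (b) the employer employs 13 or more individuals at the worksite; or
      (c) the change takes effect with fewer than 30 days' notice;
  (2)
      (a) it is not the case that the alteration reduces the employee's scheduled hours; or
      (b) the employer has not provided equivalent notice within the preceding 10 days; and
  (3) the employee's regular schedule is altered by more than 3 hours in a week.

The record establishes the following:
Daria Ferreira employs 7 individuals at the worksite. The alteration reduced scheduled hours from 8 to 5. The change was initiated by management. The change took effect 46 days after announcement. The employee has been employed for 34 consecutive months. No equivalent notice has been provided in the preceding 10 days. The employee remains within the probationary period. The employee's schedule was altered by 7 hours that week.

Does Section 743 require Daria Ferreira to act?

(i) not (past probation) — met.
(ii) not employee-requested — met.
So (a) is satisfied (T AND T).
(b) ≥ 13 at site — fails.
(c) < 30 days' notice — not met.
(1): T OR F OR F → true.
(a) not (hours reduced) — fails.
(b) no recent notice — holds.
So (2) is satisfied (F OR T).
(3) schedule shift > 3h — holds.
Overall = T AND T AND T = true.

Yes — required.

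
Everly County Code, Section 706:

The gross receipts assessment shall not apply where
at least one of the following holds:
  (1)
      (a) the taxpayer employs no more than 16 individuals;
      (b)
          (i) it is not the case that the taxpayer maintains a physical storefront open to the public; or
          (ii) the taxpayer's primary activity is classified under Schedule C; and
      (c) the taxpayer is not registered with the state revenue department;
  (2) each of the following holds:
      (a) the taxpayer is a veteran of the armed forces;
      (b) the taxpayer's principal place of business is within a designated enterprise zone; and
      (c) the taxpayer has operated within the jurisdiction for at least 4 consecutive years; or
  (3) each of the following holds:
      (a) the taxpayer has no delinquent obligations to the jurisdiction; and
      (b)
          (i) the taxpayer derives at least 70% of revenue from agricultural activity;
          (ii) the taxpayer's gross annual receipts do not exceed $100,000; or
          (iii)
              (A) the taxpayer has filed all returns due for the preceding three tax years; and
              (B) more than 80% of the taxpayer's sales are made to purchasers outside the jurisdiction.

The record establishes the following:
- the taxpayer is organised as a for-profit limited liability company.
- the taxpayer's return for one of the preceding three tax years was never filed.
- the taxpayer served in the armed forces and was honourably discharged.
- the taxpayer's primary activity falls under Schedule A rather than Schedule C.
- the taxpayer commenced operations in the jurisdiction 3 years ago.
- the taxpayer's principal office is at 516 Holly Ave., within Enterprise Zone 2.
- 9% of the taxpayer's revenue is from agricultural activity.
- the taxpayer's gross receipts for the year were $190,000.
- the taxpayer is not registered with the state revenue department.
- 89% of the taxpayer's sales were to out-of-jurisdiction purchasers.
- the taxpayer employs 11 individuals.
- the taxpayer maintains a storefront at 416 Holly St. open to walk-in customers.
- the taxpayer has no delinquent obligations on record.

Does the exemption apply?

(a) ≤ 16 employees — holds.
(i) not (has storefront) — not met.
(ii) Schedule C activity — fails.
So (b) is not satisfied (F OR F).
(c) not (state-registered) — satisfied.
(1): T AND F AND T → false.
(a) veteran — met.
(b) in enterprise zone — met.
(c) ≥ 4 yrs in jurisdiction — fails.
(2) = T AND T AND F = false.
(a) no delinquency — met.
(i) ≥70% agricultural — not met.
(ii) receipts ≤ $100,000 — not met.
(A) returns current — fails.
(B) >80% out-of-jur. sales — holds.
(iii): F AND T → false.
(b): F OR F OR F → false.
So (3) is not satisfied (T AND F).
Overall: F OR F OR F → false.

No — not exempt.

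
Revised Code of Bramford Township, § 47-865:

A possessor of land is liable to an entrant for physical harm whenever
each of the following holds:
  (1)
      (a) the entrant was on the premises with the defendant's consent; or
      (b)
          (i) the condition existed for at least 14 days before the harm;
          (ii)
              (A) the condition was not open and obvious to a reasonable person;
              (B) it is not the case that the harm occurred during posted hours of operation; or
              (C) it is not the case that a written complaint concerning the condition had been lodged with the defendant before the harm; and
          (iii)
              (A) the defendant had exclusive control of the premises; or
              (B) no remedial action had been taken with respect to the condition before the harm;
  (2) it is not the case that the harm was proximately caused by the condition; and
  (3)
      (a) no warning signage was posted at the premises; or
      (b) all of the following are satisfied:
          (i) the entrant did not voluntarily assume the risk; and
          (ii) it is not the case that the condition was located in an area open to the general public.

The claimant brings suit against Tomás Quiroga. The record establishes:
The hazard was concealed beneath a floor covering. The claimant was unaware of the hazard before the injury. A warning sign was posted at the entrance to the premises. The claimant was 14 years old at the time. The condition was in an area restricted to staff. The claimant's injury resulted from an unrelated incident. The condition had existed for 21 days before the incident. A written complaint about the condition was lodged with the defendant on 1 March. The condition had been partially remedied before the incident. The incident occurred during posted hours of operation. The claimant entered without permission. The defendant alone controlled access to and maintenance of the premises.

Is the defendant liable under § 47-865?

Yes — liable.

(a) consent to enter — fails.
(i) condition ≥14 days old — met.
(A) not open/obvious — met.
(B) not (during posted hours) — fails.
(C) not (complaint lodged) — not satisfied.
So (ii) is satisfied (T OR F OR F).
(A) exclusive control — met.
(B) no remedial action — fails.
(iii): T OR F → true.
So (b) is satisfied (T AND T AND T).
(1): F OR T → true.
(2) not (proximate cause) — satisfied.
(a) no signage posted — not satisfied.
(i) no assumed risk — holds.
(ii) not (public area) — satisfied.
(b) = T AND T = true.
(3): F OR T → true.
Overall = T AND T AND T = true.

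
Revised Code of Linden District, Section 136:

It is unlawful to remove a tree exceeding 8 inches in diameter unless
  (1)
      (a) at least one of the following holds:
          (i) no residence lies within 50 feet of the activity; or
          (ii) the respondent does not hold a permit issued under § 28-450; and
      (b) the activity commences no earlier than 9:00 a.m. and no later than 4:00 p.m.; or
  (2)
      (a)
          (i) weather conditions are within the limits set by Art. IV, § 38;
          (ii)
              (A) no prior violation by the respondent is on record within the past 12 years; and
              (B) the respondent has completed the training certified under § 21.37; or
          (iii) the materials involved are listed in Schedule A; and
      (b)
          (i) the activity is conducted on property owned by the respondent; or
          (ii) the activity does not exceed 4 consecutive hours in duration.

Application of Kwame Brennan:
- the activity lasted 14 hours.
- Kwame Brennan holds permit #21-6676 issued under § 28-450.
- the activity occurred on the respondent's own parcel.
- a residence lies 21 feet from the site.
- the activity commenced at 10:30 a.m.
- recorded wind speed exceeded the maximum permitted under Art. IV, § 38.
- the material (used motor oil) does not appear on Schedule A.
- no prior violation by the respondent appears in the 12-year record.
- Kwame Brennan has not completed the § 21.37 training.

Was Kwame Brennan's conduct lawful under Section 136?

No — unlawful.

(i) no residence in 50 ft — not met.
(ii) not (holds permit) — not met.
(a) = F OR F = false.
(b) start within hours — met.
(1): F AND T → false.
(i) weather ok — not met.
(A) no prior violation — satisfied.
(B) training certified — fails.
(ii): T AND F → false.
(iii) Schedule A material — not met.
(a): F OR F OR F → false.
(i) own property — met.
(ii) ≤ 4 hrs duration — fails.
(b): T OR F → true.
So (2) is not satisfied (F AND T).
So Overall is not satisfied (F OR F).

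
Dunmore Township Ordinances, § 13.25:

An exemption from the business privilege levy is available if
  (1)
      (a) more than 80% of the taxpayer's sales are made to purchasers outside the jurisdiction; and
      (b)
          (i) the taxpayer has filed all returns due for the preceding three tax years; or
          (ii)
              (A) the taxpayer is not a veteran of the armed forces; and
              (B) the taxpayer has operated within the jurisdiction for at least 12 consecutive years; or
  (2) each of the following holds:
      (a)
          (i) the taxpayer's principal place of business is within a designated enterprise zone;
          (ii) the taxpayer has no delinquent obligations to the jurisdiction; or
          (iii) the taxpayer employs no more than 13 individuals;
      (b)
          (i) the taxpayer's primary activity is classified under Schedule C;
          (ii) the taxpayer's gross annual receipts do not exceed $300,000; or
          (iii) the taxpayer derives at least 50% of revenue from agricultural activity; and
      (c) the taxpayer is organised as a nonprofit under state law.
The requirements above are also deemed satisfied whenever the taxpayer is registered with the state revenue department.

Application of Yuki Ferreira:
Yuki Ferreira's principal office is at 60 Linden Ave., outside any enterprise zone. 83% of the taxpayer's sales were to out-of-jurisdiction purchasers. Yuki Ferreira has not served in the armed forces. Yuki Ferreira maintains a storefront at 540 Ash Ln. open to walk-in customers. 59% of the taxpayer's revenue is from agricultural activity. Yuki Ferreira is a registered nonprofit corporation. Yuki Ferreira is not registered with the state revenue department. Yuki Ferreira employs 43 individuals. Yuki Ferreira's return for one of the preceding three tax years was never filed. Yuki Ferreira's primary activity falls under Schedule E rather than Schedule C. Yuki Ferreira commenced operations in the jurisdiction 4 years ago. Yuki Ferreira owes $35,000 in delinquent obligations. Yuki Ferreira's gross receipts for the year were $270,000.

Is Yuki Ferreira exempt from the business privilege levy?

No — not exempt.

(a) >80% out-of-jur. sales — satisfied.
(i) returns current — not satisfied.
(A) not (veteran) — satisfied.
(B) ≥ 12 yrs in jurisdiction — not satisfied.
(ii): T AND F → false.
So (b) is not satisfied (F OR F).
(1) = T AND F = false.
(i) in enterprise zone — not met.
(ii) no delinquency — not met.
(iii) ≤ 13 employees — fails.
(a): F OR F OR F → false.
(i) Schedule C activity — not met.
(ii) receipts ≤ $300,000 — met.
(iii) ≥50% agricultural — satisfied.
(b): F OR T OR T → true.
(c) nonprofit — met.
(2): F AND T AND T → false.
Overall = F OR F = false.
Exception (state-registered) — not satisfied.
Result: main false OR exception false → false.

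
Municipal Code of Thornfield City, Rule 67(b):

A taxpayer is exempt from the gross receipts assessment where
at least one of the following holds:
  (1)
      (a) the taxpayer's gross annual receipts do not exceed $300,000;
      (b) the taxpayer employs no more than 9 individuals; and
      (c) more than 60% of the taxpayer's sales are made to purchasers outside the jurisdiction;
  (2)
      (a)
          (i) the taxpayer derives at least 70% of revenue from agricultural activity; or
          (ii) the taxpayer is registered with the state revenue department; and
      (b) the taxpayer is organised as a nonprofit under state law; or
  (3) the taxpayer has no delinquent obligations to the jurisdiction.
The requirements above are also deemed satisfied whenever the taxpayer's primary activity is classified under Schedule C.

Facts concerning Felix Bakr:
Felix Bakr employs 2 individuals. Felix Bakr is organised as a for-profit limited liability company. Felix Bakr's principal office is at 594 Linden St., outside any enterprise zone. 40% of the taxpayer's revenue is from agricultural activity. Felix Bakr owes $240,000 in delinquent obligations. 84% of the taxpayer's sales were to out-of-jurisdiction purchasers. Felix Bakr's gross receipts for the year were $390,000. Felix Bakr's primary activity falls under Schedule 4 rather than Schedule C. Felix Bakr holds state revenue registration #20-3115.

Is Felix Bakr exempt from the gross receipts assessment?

No — not exempt.

(a) receipts ≤ $300,000 — fails.
(b) ≤ 9 employees — met.
(c) >60% out-of-jur. sales — met.
(1): F AND T AND T → false.
(i) ≥70% agricultural — not satisfied.
(ii) state-registered — satisfied.
So (a) is satisfied (F OR T).
(b) nonprofit — not met.
(2): T AND F → false.
(3) no delinquency — not satisfied.
So Overall is not satisfied (F OR F OR F).
Exception (Schedule C activity) — not satisfied.
Result: main false OR exception false → false.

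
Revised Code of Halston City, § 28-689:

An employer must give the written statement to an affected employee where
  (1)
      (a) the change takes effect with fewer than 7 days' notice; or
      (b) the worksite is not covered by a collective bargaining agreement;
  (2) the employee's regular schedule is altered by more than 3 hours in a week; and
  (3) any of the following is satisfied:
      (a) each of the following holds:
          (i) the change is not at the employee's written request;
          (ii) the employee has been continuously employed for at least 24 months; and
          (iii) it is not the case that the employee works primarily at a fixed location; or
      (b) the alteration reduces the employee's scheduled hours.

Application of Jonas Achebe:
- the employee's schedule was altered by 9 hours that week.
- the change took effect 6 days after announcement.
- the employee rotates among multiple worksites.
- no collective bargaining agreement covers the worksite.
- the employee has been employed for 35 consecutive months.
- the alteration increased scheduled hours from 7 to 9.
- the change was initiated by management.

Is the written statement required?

(a) < 7 days' notice — satisfied.
(b) no CBA — holds.
(1): T OR T → true.
(2) schedule shift > 3h — met.
(i) not employee-requested — satisfied.
(ii) tenure ≥ 24 mo. — met.
(iii) not (fixed location) — satisfied.
(a) = T AND T AND T = true.
(b) hours reduced — fails.
(3) = T OR F = true.
So Overall is satisfied (T AND T AND T).

Yes — required.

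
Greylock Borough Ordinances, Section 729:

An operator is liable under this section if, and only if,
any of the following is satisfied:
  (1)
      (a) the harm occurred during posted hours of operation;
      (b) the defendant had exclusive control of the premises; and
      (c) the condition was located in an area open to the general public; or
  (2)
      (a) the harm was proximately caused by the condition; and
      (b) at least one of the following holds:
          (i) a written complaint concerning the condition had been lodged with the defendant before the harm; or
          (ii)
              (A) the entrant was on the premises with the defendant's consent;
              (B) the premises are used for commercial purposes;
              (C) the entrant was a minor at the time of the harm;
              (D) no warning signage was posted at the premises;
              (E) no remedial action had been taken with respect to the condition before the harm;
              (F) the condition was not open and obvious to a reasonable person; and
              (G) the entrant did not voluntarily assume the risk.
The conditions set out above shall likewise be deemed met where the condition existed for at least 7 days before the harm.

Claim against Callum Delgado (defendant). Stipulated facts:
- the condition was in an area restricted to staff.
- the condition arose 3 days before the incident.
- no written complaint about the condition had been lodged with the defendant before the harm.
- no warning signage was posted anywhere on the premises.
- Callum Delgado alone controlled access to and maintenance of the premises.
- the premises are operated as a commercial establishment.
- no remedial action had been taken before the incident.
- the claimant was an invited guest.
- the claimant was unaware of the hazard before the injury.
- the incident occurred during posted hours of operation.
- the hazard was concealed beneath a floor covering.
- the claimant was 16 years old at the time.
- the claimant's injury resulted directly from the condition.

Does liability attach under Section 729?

Yes — liable.

(a) during posted hours — satisfied.
(b) exclusive control — holds.
(c) public area — not satisfied.
So (1) is not satisfied (T AND T AND F).
(a) proximate cause — holds.
(i) complaint lodged — not satisfied.
(A) consent to enter — satisfied.
(B) commercial use — satisfied.
(C) entrant a minor — satisfied.
(D) no signage posted — holds.
(E) no remedial action — satisfied.
(F) not open/obvious — met.
(G) no assumed risk — met.
(ii): T AND T AND T AND T AND T AND T AND T → true.
(b) = F OR T = true.
(2): T AND T → true.
So Overall is satisfied (F OR T).
Exception (condition ≥7 days old) — not satisfied.
Result: main true OR exception false → true.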